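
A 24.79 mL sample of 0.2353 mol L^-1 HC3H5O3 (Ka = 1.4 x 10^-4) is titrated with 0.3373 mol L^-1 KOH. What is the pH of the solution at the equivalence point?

8.50

n(HC3H5O3) = 0.2353 x 0.02479 = 0.005833 mol; V(KOH) at equivalence = 0.005833/0.3373 = 0.01729 L.
At equivalence all the acid is converted to C3H5O3-; total volume = 0.02479 + 0.01729 = 0.04208 L, so [C3H5O3-] = 0.005833/0.04208 = 0.1386 M.
Kb = Kw/Ka = 1.0e-14 / 1.4 x 10^-4 = 7.14e-11.
[OH^-] = sqrt(Kb x [C3H5O3-]) = sqrt(7.14e-11 x 0.1386) = 3.15e-6 M.
pOH = 5.50, so pH = 14.00 - 5.50 = 8.50.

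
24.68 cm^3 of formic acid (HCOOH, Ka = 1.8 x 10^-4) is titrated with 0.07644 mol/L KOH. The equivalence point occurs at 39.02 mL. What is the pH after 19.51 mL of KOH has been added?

3.74

19.51 mL is exactly half the equivalence volume (39.02/2), i.e. the half-equivalence point.
There, n(HA) = n(A^-), so pH = pKa = -log(1.8 x 10^-4) = 3.74.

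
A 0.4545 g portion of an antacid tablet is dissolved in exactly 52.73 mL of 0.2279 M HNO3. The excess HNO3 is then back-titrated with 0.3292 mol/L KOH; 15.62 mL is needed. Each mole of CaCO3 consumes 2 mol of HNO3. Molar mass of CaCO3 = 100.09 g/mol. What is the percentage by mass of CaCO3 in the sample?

75.7%

Total n(HNO3) added = 0.2279 x 0.05273 = 0.01202 mol.
n(KOH) used = 0.3292 x 0.01562 = 0.005142 mol, which equals the excess n(HNO3).
So n(HNO3) consumed by the sample = 0.01202 - 0.005142 = 0.006875 mol.
n(CaCO3) = 0.006875 / 2 = 0.003438 mol.
mass CaCO3 = 0.003438 x 100.09 = 0.3441 g, so %CaCO3 = 0.3441/0.4545 x 100 = 75.7%.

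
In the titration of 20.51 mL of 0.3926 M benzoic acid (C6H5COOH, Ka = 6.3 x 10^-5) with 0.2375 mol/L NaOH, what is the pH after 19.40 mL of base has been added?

4.33

Initial n(C6H5COOH) = 0.3926 x 0.02051 = 0.008052 mol.
n(NaOH) added = 0.2375 x 0.01940 = 0.004607 mol, converting that many moles of C6H5COOH to C6H5COO-.
Remaining n(C6H5COOH) = 0.003445 mol; n(C6H5COO-) = 0.004607 mol.
By Henderson-Hasselbalch, pH = pKa + log([A^-]/[HA]) = 4.20 + log(0.004607/0.003445) = 4.20 + (+0.13) = 4.33.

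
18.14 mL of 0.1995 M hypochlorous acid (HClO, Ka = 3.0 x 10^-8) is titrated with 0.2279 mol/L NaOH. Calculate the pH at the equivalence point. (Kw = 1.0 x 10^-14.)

10.27

n(HClO) = 0.1995 x 0.01814 = 0.003619 mol; V(NaOH) at equivalence = 0.003619/0.2279 = 0.01588 L.
At equivalence all the acid is converted to ClO-; total volume = 0.01814 + 0.01588 = 0.03402 L, so [ClO-] = 0.003619/0.03402 = 0.1064 M.
Kb = Kw/Ka = 1.0e-14 / 3.0 x 10^-8 = 3.33e-7.
[OH^-] = sqrt(Kb x [ClO-]) = sqrt(3.33e-7 x 0.1064) = 0.000188 M.
pOH = 3.73, so pH = 14.00 - 3.73 = 10.27.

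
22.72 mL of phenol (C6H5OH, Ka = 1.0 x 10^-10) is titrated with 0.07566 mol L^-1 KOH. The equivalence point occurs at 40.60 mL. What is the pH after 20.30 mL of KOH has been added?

20.30 mL is exactly half the equivalence volume (40.60/2), i.e. the half-equivalence point.
There, n(HA) = n(A^-), so pH = pKa = -log(1.0 x 10^-10) = 10.00.

10.00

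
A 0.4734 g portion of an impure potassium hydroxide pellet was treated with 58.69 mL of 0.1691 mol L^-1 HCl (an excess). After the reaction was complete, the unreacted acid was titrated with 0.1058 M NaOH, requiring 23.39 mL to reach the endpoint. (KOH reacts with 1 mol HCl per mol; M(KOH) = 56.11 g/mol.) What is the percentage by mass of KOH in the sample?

88.3%

Total n(HCl) added = 0.1691 x 0.05869 = 0.009924 mol.
n(NaOH) used = 0.1058 x 0.02339 = 0.002475 mol, which equals the excess n(HCl).
So n(HCl) consumed by the sample = 0.009924 - 0.002475 = 0.007450 mol.
n(KOH) = 0.007450 / 1 = 0.007450 mol.
mass KOH = 0.007450 x 56.11 = 0.4180 g, so %KOH = 0.4180/0.4734 x 100 = 88.3%.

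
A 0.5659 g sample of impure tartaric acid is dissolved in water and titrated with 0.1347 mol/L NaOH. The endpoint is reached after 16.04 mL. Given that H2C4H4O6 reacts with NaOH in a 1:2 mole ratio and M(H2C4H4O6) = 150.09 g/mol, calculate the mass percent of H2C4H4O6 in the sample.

n(NaOH) = 0.1347 x 0.01604 = 0.002161 mol.
n(H2C4H4O6) = 0.002161 / 2 = 0.001080 mol.
mass of H2C4H4O6 = 0.001080 x 150.09 = 0.1621 g.
% purity = 0.1621 / 0.5659 x 100 = 28.7%.

28.7%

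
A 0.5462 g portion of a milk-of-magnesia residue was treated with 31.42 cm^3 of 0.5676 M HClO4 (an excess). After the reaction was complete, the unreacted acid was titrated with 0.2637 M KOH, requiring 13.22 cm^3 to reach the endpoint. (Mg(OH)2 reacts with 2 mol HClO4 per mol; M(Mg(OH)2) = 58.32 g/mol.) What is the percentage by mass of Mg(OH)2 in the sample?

Total n(HClO4) added = 0.5676 x 0.03142 = 0.01783 mol.
n(KOH) used = 0.2637 x 0.01322 = 0.003486 mol, which equals the excess n(HClO4).
So n(HClO4) consumed by the sample = 0.01783 - 0.003486 = 0.01435 mol.
n(Mg(OH)2) = 0.01435 / 2 = 0.007174 mol.
mass Mg(OH)2 = 0.007174 x 58.32 = 0.4184 g, so %Mg(OH)2 = 0.4184/0.5462 x 100 = 76.6%.

76.6%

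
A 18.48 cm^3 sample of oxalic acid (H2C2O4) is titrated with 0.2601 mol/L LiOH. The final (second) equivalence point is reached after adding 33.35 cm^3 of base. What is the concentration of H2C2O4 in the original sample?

0.235 M

n(LiOH) = 0.2601 x 0.03335 = 0.008674 mol.
At the final (second) equivalence point, 2 mol OH^- react per mol H2C2O4, so n(H2C2O4) = 0.008674 / 2 = 0.004337 mol.
[H2C2O4] = 0.004337 / 0.01848 L = 0.235 M.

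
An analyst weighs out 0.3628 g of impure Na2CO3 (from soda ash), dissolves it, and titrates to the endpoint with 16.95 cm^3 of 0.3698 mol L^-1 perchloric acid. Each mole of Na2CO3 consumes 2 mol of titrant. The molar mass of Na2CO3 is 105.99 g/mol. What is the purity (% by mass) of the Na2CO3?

n(HClO4) = 0.3698 x 0.01695 = 0.006268 mol.
n(Na2CO3) = 0.006268 / 2 = 0.003134 mol.
mass of Na2CO3 = 0.003134 x 105.99 = 0.3322 g.
% purity = 0.3322 / 0.3628 x 100 = 91.6%.

91.6%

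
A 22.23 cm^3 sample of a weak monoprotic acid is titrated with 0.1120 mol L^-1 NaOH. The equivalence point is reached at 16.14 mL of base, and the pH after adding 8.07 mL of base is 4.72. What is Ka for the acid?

1.9 x 10^-5

8.07 mL is half of the equivalence volume, so this is the half-equivalence point where [HA] = [A^-].
At half-equivalence pH = pKa, so pKa = 4.72.
Ka = 10^(-4.72) = 1.9 x 10^-5.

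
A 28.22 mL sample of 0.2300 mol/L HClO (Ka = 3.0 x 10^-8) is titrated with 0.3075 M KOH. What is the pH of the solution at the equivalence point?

n(HClO) = 0.2300 x 0.02822 = 0.006491 mol; V(KOH) at equivalence = 0.006491/0.3075 = 0.02111 L.
At equivalence all the acid is converted to ClO-; total volume = 0.02822 + 0.02111 = 0.04933 L, so [ClO-] = 0.006491/0.04933 = 0.1316 M.
Kb = Kw/Ka = 1.0e-14 / 3.0 x 10^-8 = 3.33e-7.
[OH^-] = sqrt(Kb x [ClO-]) = sqrt(3.33e-7 x 0.1316) = 0.000209 M.
pOH = 3.68, so pH = 14.00 - 3.68 = 10.32.

10.32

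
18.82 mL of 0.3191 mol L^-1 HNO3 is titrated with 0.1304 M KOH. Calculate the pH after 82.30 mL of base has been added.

n(acid) = 0.3191 x 0.01882 = 0.006005 mol; n(KOH) added = 0.1304 x 0.08230 = 0.01073 mol.
Base is in excess by 0.01073 - 0.006005 = 0.004726 mol in a total volume of 0.1011 L.
[OH^-] = 0.004726/0.1011 = 0.04674 M, so pOH = 1.33 and pH = 14.00 - 1.33 = 12.67.

12.67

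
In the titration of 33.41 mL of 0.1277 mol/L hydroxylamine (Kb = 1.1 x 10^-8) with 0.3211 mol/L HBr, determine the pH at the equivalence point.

3.54

n(NH2OH) = 0.1277 x 0.03341 = 0.004266 mol; V(HBr) at equivalence = 0.004266/0.3211 = 0.01329 L.
At equivalence the base is fully converted to NH3OH+; total volume = 0.04670 L, so [NH3OH+] = 0.004266/0.04670 = 0.09136 M.
Ka(NH3OH+) = Kw/Kb = 1.0e-14 / 1.1 x 10^-8 = 9.09e-7.
[H^+] = sqrt(Ka x [NH3OH+]) = sqrt(9.09e-7 x 0.09136) = 0.000288 M.
pH = -log(0.000288) = 3.54.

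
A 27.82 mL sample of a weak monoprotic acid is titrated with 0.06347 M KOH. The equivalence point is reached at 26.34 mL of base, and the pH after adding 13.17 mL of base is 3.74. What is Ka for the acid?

1.8 x 10^-4

13.17 mL is half of the equivalence volume, so this is the half-equivalence point where [HA] = [A^-].
At half-equivalence pH = pKa, so pKa = 3.74.
Ka = 10^(-3.74) = 1.8 x 10^-4.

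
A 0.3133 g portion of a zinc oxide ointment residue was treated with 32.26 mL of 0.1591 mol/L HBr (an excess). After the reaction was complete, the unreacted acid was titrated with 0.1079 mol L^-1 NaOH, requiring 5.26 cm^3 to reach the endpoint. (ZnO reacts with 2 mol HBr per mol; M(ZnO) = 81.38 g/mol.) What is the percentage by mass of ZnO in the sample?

59.3%

Total n(HBr) added = 0.1591 x 0.03226 = 0.005133 mol.
n(NaOH) used = 0.1079 x 0.005260 = 0.0005676 mol, which equals the excess n(HBr).
So n(HBr) consumed by the sample = 0.005133 - 0.0005676 = 0.004565 mol.
n(ZnO) = 0.004565 / 2 = 0.002283 mol.
mass ZnO = 0.002283 x 81.38 = 0.1858 g, so %ZnO = 0.1858/0.3133 x 100 = 59.3%.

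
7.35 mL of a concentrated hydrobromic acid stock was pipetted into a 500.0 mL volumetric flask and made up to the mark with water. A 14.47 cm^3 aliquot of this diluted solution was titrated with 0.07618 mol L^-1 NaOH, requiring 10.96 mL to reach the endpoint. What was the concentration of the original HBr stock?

3.93 M

n(NaOH) = 0.07618 x 0.01096 = 0.0008349 mol.
n(HBr) in the aliquot = 0.0008349 mol.
[diluted HBr] = 0.0008349 / 0.01447 = 0.05770 M.
Dilution factor = 500.0/7.350 = 68.03, so [stock] = 0.05770 x 68.03 = 3.93 M.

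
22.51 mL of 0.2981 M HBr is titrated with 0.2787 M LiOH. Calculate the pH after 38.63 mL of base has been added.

n(acid) = 0.2981 x 0.02251 = 0.006710 mol; n(LiOH) added = 0.2787 x 0.03863 = 0.01077 mol.
Base is in excess by 0.01077 - 0.006710 = 0.004056 mol in a total volume of 0.06114 L.
[OH^-] = 0.004056/0.06114 = 0.06634 M, so pOH = 1.18 and pH = 14.00 - 1.18 = 12.82.

12.82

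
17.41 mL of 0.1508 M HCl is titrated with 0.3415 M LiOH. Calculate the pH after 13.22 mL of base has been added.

n(acid) = 0.1508 x 0.01741 = 0.002625 mol; n(LiOH) added = 0.3415 x 0.01322 = 0.004515 mol.
Base is in excess by 0.004515 - 0.002625 = 0.001889 mol in a total volume of 0.03063 L.
[OH^-] = 0.001889/0.03063 = 0.06168 M, so pOH = 1.21 and pH = 14.00 - 1.21 = 12.79.

12.79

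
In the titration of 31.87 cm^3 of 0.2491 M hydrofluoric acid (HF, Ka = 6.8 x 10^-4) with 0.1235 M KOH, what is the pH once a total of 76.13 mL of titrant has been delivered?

12.13

n(acid) = 0.2491 x 0.03187 = 0.007939 mol; n(KOH) added = 0.1235 x 0.07613 = 0.009402 mol.
Base is in excess by 0.009402 - 0.007939 = 0.001463 mol in a total volume of 0.1080 L.
[OH^-] = 0.001463/0.1080 = 0.01355 M, so pOH = 1.87 and pH = 14.00 - 1.87 = 12.13.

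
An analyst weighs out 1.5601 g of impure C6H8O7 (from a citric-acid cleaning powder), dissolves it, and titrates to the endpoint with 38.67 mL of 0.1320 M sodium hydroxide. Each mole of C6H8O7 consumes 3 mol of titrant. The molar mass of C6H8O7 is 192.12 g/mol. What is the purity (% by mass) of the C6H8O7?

n(NaOH) = 0.1320 x 0.03867 = 0.005104 mol.
n(C6H8O7) = 0.005104 / 3 = 0.001701 mol.
mass of C6H8O7 = 0.001701 x 192.12 = 0.3269 g.
% purity = 0.3269 / 1.5601 x 100 = 21.0%.

21.0%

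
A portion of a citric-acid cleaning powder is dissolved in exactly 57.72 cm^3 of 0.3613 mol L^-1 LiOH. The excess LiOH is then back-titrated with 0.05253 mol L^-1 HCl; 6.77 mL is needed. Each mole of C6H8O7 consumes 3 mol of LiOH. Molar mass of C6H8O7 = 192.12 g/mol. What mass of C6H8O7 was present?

Total n(LiOH) added = 0.3613 x 0.05772 = 0.02085 mol.
n(HCl) used = 0.05253 x 0.006770 = 0.0003556 mol, which equals the excess n(LiOH).
So n(LiOH) consumed by the sample = 0.02085 - 0.0003556 = 0.02050 mol.
n(C6H8O7) = 0.02050 / 3 = 0.006833 mol.
mass = 0.006833 mol x 192.12 g/mol = 1.31 g.

1.31 g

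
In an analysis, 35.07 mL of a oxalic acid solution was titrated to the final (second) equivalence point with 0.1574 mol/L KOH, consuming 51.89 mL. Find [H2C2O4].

n(KOH) = 0.1574 x 0.05189 = 0.008167 mol.
At the final (second) equivalence point, 2 mol OH^- react per mol H2C2O4, so n(H2C2O4) = 0.008167 / 2 = 0.004084 mol.
[H2C2O4] = 0.004084 / 0.03507 L = 0.116 M.

0.116 M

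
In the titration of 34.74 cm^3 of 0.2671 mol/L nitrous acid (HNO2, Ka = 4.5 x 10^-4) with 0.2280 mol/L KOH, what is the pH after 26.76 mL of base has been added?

Initial n(HNO2) = 0.2671 x 0.03474 = 0.009279 mol.
n(KOH) added = 0.2280 x 0.02676 = 0.006101 mol, converting that many moles of HNO2 to NO2-.
Remaining n(HNO2) = 0.003178 mol; n(NO2-) = 0.006101 mol.
By Henderson-Hasselbalch, pH = pKa + log([A^-]/[HA]) = 3.35 + log(0.006101/0.003178) = 3.35 + (+0.28) = 3.63.

3.63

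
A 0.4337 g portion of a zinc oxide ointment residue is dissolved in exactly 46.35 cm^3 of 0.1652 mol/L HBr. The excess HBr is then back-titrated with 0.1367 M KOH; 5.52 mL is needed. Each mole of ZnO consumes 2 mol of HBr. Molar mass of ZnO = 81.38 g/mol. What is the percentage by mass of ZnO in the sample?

64.8%

Total n(HBr) added = 0.1652 x 0.04635 = 0.007657 mol.
n(KOH) used = 0.1367 x 0.005520 = 0.0007546 mol, which equals the excess n(HBr).
So n(HBr) consumed by the sample = 0.007657 - 0.0007546 = 0.006902 mol.
n(ZnO) = 0.006902 / 2 = 0.003451 mol.
mass ZnO = 0.003451 x 81.38 = 0.2809 g, so %ZnO = 0.2809/0.4337 x 100 = 64.8%.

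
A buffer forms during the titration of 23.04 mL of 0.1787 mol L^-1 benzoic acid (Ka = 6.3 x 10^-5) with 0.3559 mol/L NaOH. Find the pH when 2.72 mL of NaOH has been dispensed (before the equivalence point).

3.69

Initial n(C6H5COOH) = 0.1787 x 0.02304 = 0.004117 mol.
n(NaOH) added = 0.3559 x 0.002720 = 0.0009680 mol, converting that many moles of C6H5COOH to C6H5COO-.
Remaining n(C6H5COOH) = 0.003149 mol; n(C6H5COO-) = 0.0009680 mol.
By Henderson-Hasselbalch, pH = pKa + log([A^-]/[HA]) = 4.20 + log(0.0009680/0.003149) = 4.20 + (-0.51) = 3.69.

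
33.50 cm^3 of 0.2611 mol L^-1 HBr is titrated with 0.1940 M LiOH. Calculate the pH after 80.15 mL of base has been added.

12.78

n(acid) = 0.2611 x 0.03350 = 0.008747 mol; n(LiOH) added = 0.1940 x 0.08015 = 0.01555 mol.
Base is in excess by 0.01555 - 0.008747 = 0.006802 mol in a total volume of 0.1137 L.
[OH^-] = 0.006802/0.1137 = 0.05985 M, so pOH = 1.22 and pH = 14.00 - 1.22 = 12.78.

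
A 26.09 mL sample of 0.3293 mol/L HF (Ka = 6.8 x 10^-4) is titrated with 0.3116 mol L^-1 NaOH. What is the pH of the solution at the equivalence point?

n(HF) = 0.3293 x 0.02609 = 0.008591 mol; V(NaOH) at equivalence = 0.008591/0.3116 = 0.02757 L.
At equivalence all the acid is converted to F-; total volume = 0.02609 + 0.02757 = 0.05366 L, so [F-] = 0.008591/0.05366 = 0.1601 M.
Kb = Kw/Ka = 1.0e-14 / 6.8 x 10^-4 = 1.47e-11.
[OH^-] = sqrt(Kb x [F-]) = sqrt(1.47e-11 x 0.1601) = 1.53e-6 M.
pOH = 5.81, so pH = 14.00 - 5.81 = 8.19.

8.19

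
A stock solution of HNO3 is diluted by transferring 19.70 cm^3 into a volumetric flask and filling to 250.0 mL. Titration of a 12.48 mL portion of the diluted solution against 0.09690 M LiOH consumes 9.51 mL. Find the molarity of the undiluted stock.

n(LiOH) = 0.09690 x 0.009510 = 0.0009215 mol.
n(HNO3) in the aliquot = 0.0009215 mol.
[diluted HNO3] = 0.0009215 / 0.01248 = 0.07384 M.
Dilution factor = 250.0/19.70 = 12.69, so [stock] = 0.07384 x 12.69 = 0.937 M.

0.937 M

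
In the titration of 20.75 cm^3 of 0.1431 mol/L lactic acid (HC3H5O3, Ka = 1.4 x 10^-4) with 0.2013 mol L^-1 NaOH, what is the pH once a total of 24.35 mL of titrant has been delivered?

n(acid) = 0.1431 x 0.02075 = 0.002969 mol; n(NaOH) added = 0.2013 x 0.02435 = 0.004902 mol.
Base is in excess by 0.004902 - 0.002969 = 0.001932 mol in a total volume of 0.04510 L.
[OH^-] = 0.001932/0.04510 = 0.04285 M, so pOH = 1.37 and pH = 14.00 - 1.37 = 12.63.

12.63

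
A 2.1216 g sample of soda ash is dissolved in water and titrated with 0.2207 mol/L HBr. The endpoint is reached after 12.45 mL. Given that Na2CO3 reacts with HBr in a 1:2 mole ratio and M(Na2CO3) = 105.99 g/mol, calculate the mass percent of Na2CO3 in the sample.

6.86%

n(HBr) = 0.2207 x 0.01245 = 0.002748 mol.
n(Na2CO3) = 0.002748 / 2 = 0.001374 mol.
mass of Na2CO3 = 0.001374 x 105.99 = 0.1456 g.
% purity = 0.1456 / 2.1216 x 100 = 6.86%.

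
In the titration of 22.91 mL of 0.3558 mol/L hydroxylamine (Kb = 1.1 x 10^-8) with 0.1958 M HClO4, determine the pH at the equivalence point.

n(NH2OH) = 0.3558 x 0.02291 = 0.008151 mol; V(HClO4) at equivalence = 0.008151/0.1958 = 0.04163 L.
At equivalence the base is fully converted to NH3OH+; total volume = 0.06454 L, so [NH3OH+] = 0.008151/0.06454 = 0.1263 M.
Ka(NH3OH+) = Kw/Kb = 1.0e-14 / 1.1 x 10^-8 = 9.09e-7.
[H^+] = sqrt(Ka x [NH3OH+]) = sqrt(9.09e-7 x 0.1263) = 0.000339 M.
pH = -log(0.000339) = 3.47.

3.47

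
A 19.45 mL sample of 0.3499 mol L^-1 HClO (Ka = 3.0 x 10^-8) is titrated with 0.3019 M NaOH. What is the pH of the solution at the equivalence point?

10.37

n(HClO) = 0.3499 x 0.01945 = 0.006806 mol; V(NaOH) at equivalence = 0.006806/0.3019 = 0.02254 L.
At equivalence all the acid is converted to ClO-; total volume = 0.01945 + 0.02254 = 0.04199 L, so [ClO-] = 0.006806/0.04199 = 0.1621 M.
Kb = Kw/Ka = 1.0e-14 / 3.0 x 10^-8 = 3.33e-7.
[OH^-] = sqrt(Kb x [ClO-]) = sqrt(3.33e-7 x 0.1621) = 0.000232 M.
pOH = 3.63, so pH = 14.00 - 3.63 = 10.37.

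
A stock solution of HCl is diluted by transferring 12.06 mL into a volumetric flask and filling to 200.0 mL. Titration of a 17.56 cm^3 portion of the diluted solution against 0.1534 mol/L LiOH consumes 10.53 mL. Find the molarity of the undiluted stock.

1.53 M

n(LiOH) = 0.1534 x 0.01053 = 0.001615 mol.
n(HCl) in the aliquot = 0.001615 mol.
[diluted HCl] = 0.001615 / 0.01756 = 0.09199 M.
Dilution factor = 200.0/12.06 = 16.58, so [stock] = 0.09199 x 16.58 = 1.53 M.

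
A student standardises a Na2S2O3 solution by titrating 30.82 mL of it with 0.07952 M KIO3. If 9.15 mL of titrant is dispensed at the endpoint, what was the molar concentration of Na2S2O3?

n(KIO3) = 0.07952 x 0.009150 = 0.0007276 mol.
From the balanced equation, 1 mol KIO3 reacts with 6 mol Na2S2O3, so n(Na2S2O3) = 0.0007276 x 6/1 = 0.004366 mol.
[Na2S2O3] = 0.004366 / 0.03082 L = 0.142 M.

0.142 M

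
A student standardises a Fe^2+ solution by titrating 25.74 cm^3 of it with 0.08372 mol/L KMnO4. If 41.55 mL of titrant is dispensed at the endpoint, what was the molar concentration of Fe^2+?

0.676 M

n(KMnO4) = 0.08372 x 0.04155 = 0.003479 mol.
From the balanced equation, 1 mol KMnO4 reacts with 5 mol Fe^2+, so n(Fe^2+) = 0.003479 x 5/1 = 0.01739 mol.
[Fe^2+] = 0.01739 / 0.02574 L = 0.676 M.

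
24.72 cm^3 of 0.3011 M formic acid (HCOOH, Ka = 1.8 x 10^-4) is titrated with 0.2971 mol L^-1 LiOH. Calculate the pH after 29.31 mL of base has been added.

n(acid) = 0.3011 x 0.02472 = 0.007443 mol; n(LiOH) added = 0.2971 x 0.02931 = 0.008708 mol.
Base is in excess by 0.008708 - 0.007443 = 0.001265 mol in a total volume of 0.05403 L.
[OH^-] = 0.001265/0.05403 = 0.02341 M, so pOH = 1.63 and pH = 14.00 - 1.63 = 12.37.

12.37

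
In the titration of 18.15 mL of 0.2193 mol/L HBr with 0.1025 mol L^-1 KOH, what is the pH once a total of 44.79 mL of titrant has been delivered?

n(acid) = 0.2193 x 0.01815 = 0.003980 mol; n(KOH) added = 0.1025 x 0.04479 = 0.004591 mol.
Base is in excess by 0.004591 - 0.003980 = 0.0006107 mol in a total volume of 0.06294 L.
[OH^-] = 0.0006107/0.06294 = 0.009703 M, so pOH = 2.01 and pH = 14.00 - 2.01 = 11.99.

11.99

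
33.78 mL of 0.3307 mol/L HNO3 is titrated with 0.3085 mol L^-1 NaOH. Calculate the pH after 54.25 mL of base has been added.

12.80

n(acid) = 0.3307 x 0.03378 = 0.01117 mol; n(NaOH) added = 0.3085 x 0.05425 = 0.01674 mol.
Base is in excess by 0.01674 - 0.01117 = 0.005565 mol in a total volume of 0.08803 L.
[OH^-] = 0.005565/0.08803 = 0.06322 M, so pOH = 1.20 and pH = 14.00 - 1.20 = 12.80.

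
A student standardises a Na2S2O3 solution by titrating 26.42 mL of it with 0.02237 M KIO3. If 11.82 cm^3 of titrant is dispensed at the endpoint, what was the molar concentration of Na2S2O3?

n(KIO3) = 0.02237 x 0.01182 = 0.0002644 mol.
From the balanced equation, 1 mol KIO3 reacts with 6 mol Na2S2O3, so n(Na2S2O3) = 0.0002644 x 6/1 = 0.001586 mol.
[Na2S2O3] = 0.001586 / 0.02642 L = 0.0600 M.

0.0600 M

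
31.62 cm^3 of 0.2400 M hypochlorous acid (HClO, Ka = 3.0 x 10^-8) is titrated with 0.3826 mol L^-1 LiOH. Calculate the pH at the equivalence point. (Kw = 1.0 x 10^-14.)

n(HClO) = 0.2400 x 0.03162 = 0.007589 mol; V(LiOH) at equivalence = 0.007589/0.3826 = 0.01983 L.
At equivalence all the acid is converted to ClO-; total volume = 0.03162 + 0.01983 = 0.05145 L, so [ClO-] = 0.007589/0.05145 = 0.1475 M.
Kb = Kw/Ka = 1.0e-14 / 3.0 x 10^-8 = 3.33e-7.
[OH^-] = sqrt(Kb x [ClO-]) = sqrt(3.33e-7 x 0.1475) = 0.000222 M.
pOH = 3.65, so pH = 14.00 - 3.65 = 10.35.

10.35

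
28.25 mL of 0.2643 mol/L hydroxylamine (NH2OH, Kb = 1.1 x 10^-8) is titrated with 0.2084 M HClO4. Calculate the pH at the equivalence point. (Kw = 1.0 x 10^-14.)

n(NH2OH) = 0.2643 x 0.02825 = 0.007466 mol; V(HClO4) at equivalence = 0.007466/0.2084 = 0.03583 L.
At equivalence the base is fully converted to NH3OH+; total volume = 0.06408 L, so [NH3OH+] = 0.007466/0.06408 = 0.1165 M.
Ka(NH3OH+) = Kw/Kb = 1.0e-14 / 1.1 x 10^-8 = 9.09e-7.
[H^+] = sqrt(Ka x [NH3OH+]) = sqrt(9.09e-7 x 0.1165) = 0.000325 M.
pH = -log(0.000325) = 3.49.

3.49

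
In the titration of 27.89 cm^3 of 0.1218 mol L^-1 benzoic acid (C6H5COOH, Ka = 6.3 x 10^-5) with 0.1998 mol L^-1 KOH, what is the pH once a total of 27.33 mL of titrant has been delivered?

n(acid) = 0.1218 x 0.02789 = 0.003397 mol; n(KOH) added = 0.1998 x 0.02733 = 0.005461 mol.
Base is in excess by 0.005461 - 0.003397 = 0.002064 mol in a total volume of 0.05522 L.
[OH^-] = 0.002064/0.05522 = 0.03737 M, so pOH = 1.43 and pH = 14.00 - 1.43 = 12.57.

12.57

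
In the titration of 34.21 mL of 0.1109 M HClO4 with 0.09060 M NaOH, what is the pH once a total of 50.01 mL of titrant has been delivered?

11.94

n(acid) = 0.1109 x 0.03421 = 0.003794 mol; n(NaOH) added = 0.09060 x 0.05001 = 0.004531 mol.
Base is in excess by 0.004531 - 0.003794 = 0.0007370 mol in a total volume of 0.08422 L.
[OH^-] = 0.0007370/0.08422 = 0.008751 M, so pOH = 2.06 and pH = 14.00 - 2.06 = 11.94.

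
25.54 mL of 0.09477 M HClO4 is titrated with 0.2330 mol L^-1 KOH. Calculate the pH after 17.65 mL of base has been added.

n(acid) = 0.09477 x 0.02554 = 0.002420 mol; n(KOH) added = 0.2330 x 0.01765 = 0.004112 mol.
Base is in excess by 0.004112 - 0.002420 = 0.001692 mol in a total volume of 0.04319 L.
[OH^-] = 0.001692/0.04319 = 0.03918 M, so pOH = 1.41 and pH = 14.00 - 1.41 = 12.59.

12.59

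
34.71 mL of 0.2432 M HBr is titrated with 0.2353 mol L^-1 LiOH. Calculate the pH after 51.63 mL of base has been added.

12.63

n(acid) = 0.2432 x 0.03471 = 0.008441 mol; n(LiOH) added = 0.2353 x 0.05163 = 0.01215 mol.
Base is in excess by 0.01215 - 0.008441 = 0.003707 mol in a total volume of 0.08634 L.
[OH^-] = 0.003707/0.08634 = 0.04294 M, so pOH = 1.37 and pH = 14.00 - 1.37 = 12.63.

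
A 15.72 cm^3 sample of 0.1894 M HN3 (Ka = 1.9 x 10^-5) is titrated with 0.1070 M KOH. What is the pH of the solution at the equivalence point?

8.78

n(HN3) = 0.1894 x 0.01572 = 0.002977 mol; V(KOH) at equivalence = 0.002977/0.1070 = 0.02783 L.
At equivalence all the acid is converted to N3-; total volume = 0.01572 + 0.02783 = 0.04355 L, so [N3-] = 0.002977/0.04355 = 0.06837 M.
Kb = Kw/Ka = 1.0e-14 / 1.9 x 10^-5 = 5.26e-10.
[OH^-] = sqrt(Kb x [N3-]) = sqrt(5.26e-10 x 0.06837) = 6.00e-6 M.
pOH = 5.22, so pH = 14.00 - 5.22 = 8.78.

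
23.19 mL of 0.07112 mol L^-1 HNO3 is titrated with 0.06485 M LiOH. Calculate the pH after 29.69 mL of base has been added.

n(acid) = 0.07112 x 0.02319 = 0.001649 mol; n(LiOH) added = 0.06485 x 0.02969 = 0.001925 mol.
Base is in excess by 0.001925 - 0.001649 = 0.0002761 mol in a total volume of 0.05288 L.
[OH^-] = 0.0002761/0.05288 = 0.005222 M, so pOH = 2.28 and pH = 14.00 - 2.28 = 11.72.

11.72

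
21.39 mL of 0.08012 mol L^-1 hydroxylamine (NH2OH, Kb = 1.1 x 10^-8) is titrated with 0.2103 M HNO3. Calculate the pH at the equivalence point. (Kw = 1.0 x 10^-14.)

3.64

n(NH2OH) = 0.08012 x 0.02139 = 0.001714 mol; V(HNO3) at equivalence = 0.001714/0.2103 = 0.008149 L.
At equivalence the base is fully converted to NH3OH+; total volume = 0.02954 L, so [NH3OH+] = 0.001714/0.02954 = 0.05802 M.
Ka(NH3OH+) = Kw/Kb = 1.0e-14 / 1.1 x 10^-8 = 9.09e-7.
[H^+] = sqrt(Ka x [NH3OH+]) = sqrt(9.09e-7 x 0.05802) = 0.000230 M.
pH = -log(0.000230) = 3.64.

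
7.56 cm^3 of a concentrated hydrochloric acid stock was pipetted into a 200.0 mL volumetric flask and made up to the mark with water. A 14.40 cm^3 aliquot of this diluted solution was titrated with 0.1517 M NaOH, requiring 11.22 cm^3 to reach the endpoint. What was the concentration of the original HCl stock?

n(NaOH) = 0.1517 x 0.01122 = 0.001702 mol.
n(HCl) in the aliquot = 0.001702 mol.
[diluted HCl] = 0.001702 / 0.01440 = 0.1182 M.
Dilution factor = 200.0/7.560 = 26.46, so [stock] = 0.1182 x 26.46 = 3.13 M.

3.13 M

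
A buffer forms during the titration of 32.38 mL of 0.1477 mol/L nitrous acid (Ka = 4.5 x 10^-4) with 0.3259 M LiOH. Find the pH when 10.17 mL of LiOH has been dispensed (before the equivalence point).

Initial n(HNO2) = 0.1477 x 0.03238 = 0.004783 mol.
n(LiOH) added = 0.3259 x 0.01017 = 0.003314 mol, converting that many moles of HNO2 to NO2-.
Remaining n(HNO2) = 0.001468 mol; n(NO2-) = 0.003314 mol.
By Henderson-Hasselbalch, pH = pKa + log([A^-]/[HA]) = 3.35 + log(0.003314/0.001468) = 3.35 + (+0.35) = 3.70.

3.70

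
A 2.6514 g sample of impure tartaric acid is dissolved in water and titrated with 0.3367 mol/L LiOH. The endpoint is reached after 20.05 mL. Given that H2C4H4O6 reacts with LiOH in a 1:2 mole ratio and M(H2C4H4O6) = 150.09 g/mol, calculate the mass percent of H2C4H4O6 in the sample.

19.1%

n(LiOH) = 0.3367 x 0.02005 = 0.006751 mol.
n(H2C4H4O6) = 0.006751 / 2 = 0.003375 mol.
mass of H2C4H4O6 = 0.003375 x 150.09 = 0.5066 g.
% purity = 0.5066 / 2.6514 x 100 = 19.1%.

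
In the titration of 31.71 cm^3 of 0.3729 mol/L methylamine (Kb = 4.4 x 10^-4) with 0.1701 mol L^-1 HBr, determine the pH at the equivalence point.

5.79

n(CH3NH2) = 0.3729 x 0.03171 = 0.01182 mol; V(HBr) at equivalence = 0.01182/0.1701 = 0.06952 L.
At equivalence the base is fully converted to CH3NH3+; total volume = 0.1012 L, so [CH3NH3+] = 0.01182/0.1012 = 0.1168 M.
Ka(CH3NH3+) = Kw/Kb = 1.0e-14 / 4.4 x 10^-4 = 2.27e-11.
[H^+] = sqrt(Ka x [CH3NH3+]) = sqrt(2.27e-11 x 0.1168) = 1.63e-6 M.
pH = -log(1.63e-6) = 5.79.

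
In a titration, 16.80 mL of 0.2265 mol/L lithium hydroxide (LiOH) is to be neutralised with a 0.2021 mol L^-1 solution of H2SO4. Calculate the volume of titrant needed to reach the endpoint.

n(LiOH) = 0.2265 mol/L x 0.01680 L = 0.003805 mol.
The neutralisation is 2 LiOH : 1 H2SO4, so n(H2SO4) = 0.003805 x 1/2 = 0.001903 mol.
V(H2SO4) = 0.001903 / 0.2021 = 0.009414 L = 9.41 mL.

9.41 mL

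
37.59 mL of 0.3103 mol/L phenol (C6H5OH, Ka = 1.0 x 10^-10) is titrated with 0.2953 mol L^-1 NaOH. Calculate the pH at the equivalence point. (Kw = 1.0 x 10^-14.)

11.59

n(C6H5OH) = 0.3103 x 0.03759 = 0.01166 mol; V(NaOH) at equivalence = 0.01166/0.2953 = 0.03950 L.
At equivalence all the acid is converted to C6H5O-; total volume = 0.03759 + 0.03950 = 0.07709 L, so [C6H5O-] = 0.01166/0.07709 = 0.1513 M.
Kb = Kw/Ka = 1.0e-14 / 1.0 x 10^-10 = 0.000100.
[OH^-] = sqrt(Kb x [C6H5O-]) = sqrt(0.000100 x 0.1513) = 0.00389 M.
pOH = 2.41, so pH = 14.00 - 2.41 = 11.59.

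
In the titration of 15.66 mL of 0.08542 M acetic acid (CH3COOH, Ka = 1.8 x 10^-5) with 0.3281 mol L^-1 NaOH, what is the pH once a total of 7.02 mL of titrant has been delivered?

12.63

n(acid) = 0.08542 x 0.01566 = 0.001338 mol; n(NaOH) added = 0.3281 x 0.007020 = 0.002303 mol.
Base is in excess by 0.002303 - 0.001338 = 0.0009656 mol in a total volume of 0.02268 L.
[OH^-] = 0.0009656/0.02268 = 0.04257 M, so pOH = 1.37 and pH = 14.00 - 1.37 = 12.63.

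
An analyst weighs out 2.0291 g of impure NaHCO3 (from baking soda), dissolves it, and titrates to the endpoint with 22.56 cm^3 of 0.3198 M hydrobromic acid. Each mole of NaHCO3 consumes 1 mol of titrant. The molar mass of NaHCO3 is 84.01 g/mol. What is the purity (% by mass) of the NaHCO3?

29.9%

n(HBr) = 0.3198 x 0.02256 = 0.007215 mol.
n(NaHCO3) = 0.007215 / 1 = 0.007215 mol.
mass of NaHCO3 = 0.007215 x 84.01 = 0.6061 g.
% purity = 0.6061 / 2.0291 x 100 = 29.9%.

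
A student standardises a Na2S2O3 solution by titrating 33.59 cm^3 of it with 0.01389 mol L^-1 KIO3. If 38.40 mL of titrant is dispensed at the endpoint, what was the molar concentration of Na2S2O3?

n(KIO3) = 0.01389 x 0.03840 = 0.0005334 mol.
From the balanced equation, 1 mol KIO3 reacts with 6 mol Na2S2O3, so n(Na2S2O3) = 0.0005334 x 6/1 = 0.003200 mol.
[Na2S2O3] = 0.003200 / 0.03359 L = 0.0953 M.

0.0953 M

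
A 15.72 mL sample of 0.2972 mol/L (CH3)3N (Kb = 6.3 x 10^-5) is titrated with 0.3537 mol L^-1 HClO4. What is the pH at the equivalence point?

n((CH3)3N) = 0.2972 x 0.01572 = 0.004672 mol; V(HClO4) at equivalence = 0.004672/0.3537 = 0.01321 L.
At equivalence the base is fully converted to (CH3)3NH+; total volume = 0.02893 L, so [(CH3)3NH+] = 0.004672/0.02893 = 0.1615 M.
Ka((CH3)3NH+) = Kw/Kb = 1.0e-14 / 6.3 x 10^-5 = 1.59e-10.
[H^+] = sqrt(Ka x [(CH3)3NH+]) = sqrt(1.59e-10 x 0.1615) = 5.06e-6 M.
pH = -log(5.06e-6) = 5.30.

5.30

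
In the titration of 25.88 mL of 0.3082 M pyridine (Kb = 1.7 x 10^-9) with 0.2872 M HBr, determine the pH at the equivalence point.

3.03

n(C5H5N) = 0.3082 x 0.02588 = 0.007976 mol; V(HBr) at equivalence = 0.007976/0.2872 = 0.02777 L.
At equivalence the base is fully converted to C5H5NH+; total volume = 0.05365 L, so [C5H5NH+] = 0.007976/0.05365 = 0.1487 M.
Ka(C5H5NH+) = Kw/Kb = 1.0e-14 / 1.7 x 10^-9 = 5.88e-6.
[H^+] = sqrt(Ka x [C5H5NH+]) = sqrt(5.88e-6 x 0.1487) = 0.000935 M.
pH = -log(0.000935) = 3.03.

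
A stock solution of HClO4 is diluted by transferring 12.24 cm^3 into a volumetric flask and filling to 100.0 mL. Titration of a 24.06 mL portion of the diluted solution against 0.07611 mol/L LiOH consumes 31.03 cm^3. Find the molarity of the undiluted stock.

n(LiOH) = 0.07611 x 0.03103 = 0.002362 mol.
n(HClO4) in the aliquot = 0.002362 mol.
[diluted HClO4] = 0.002362 / 0.02406 = 0.09816 M.
Dilution factor = 100.0/12.24 = 8.170, so [stock] = 0.09816 x 8.170 = 0.802 M.

0.802 M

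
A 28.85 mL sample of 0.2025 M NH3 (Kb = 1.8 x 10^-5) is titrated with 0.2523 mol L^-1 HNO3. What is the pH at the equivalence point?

5.10

n(NH3) = 0.2025 x 0.02885 = 0.005842 mol; V(HNO3) at equivalence = 0.005842/0.2523 = 0.02316 L.
At equivalence the base is fully converted to NH4+; total volume = 0.05201 L, so [NH4+] = 0.005842/0.05201 = 0.1123 M.
Ka(NH4+) = Kw/Kb = 1.0e-14 / 1.8 x 10^-5 = 5.56e-10.
[H^+] = sqrt(Ka x [NH4+]) = sqrt(5.56e-10 x 0.1123) = 7.90e-6 M.
pH = -log(7.90e-6) = 5.10.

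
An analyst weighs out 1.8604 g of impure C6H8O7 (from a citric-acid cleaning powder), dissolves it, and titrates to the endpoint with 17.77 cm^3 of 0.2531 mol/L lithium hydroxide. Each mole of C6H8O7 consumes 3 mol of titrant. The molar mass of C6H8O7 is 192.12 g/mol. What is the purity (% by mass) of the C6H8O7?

n(LiOH) = 0.2531 x 0.01777 = 0.004498 mol.
n(C6H8O7) = 0.004498 / 3 = 0.001499 mol.
mass of C6H8O7 = 0.001499 x 192.12 = 0.2880 g.
% purity = 0.2880 / 1.8604 x 100 = 15.5%.

15.5%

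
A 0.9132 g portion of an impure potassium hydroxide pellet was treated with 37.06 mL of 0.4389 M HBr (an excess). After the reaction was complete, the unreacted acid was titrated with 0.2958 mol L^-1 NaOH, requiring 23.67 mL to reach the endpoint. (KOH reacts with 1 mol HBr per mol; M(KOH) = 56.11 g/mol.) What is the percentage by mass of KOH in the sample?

Total n(HBr) added = 0.4389 x 0.03706 = 0.01627 mol.
n(NaOH) used = 0.2958 x 0.02367 = 0.007002 mol, which equals the excess n(HBr).
So n(HBr) consumed by the sample = 0.01627 - 0.007002 = 0.009264 mol.
n(KOH) = 0.009264 / 1 = 0.009264 mol.
mass KOH = 0.009264 x 56.11 = 0.5198 g, so %KOH = 0.5198/0.9132 x 100 = 56.9%.

56.9%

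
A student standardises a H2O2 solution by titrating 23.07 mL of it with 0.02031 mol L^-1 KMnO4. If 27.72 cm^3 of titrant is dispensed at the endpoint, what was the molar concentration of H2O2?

0.0610 M

n(KMnO4) = 0.02031 x 0.02772 = 0.0005630 mol.
From the balanced equation, 2 mol KMnO4 reacts with 5 mol H2O2, so n(H2O2) = 0.0005630 x 5/2 = 0.001407 mol.
[H2O2] = 0.001407 / 0.02307 L = 0.0610 M.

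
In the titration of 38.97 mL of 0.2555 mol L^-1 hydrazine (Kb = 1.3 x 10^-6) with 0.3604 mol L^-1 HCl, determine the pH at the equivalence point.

n(N2H4) = 0.2555 x 0.03897 = 0.009957 mol; V(HCl) at equivalence = 0.009957/0.3604 = 0.02763 L.
At equivalence the base is fully converted to N2H5+; total volume = 0.06660 L, so [N2H5+] = 0.009957/0.06660 = 0.1495 M.
Ka(N2H5+) = Kw/Kb = 1.0e-14 / 1.3 x 10^-6 = 7.69e-9.
[H^+] = sqrt(Ka x [N2H5+]) = sqrt(7.69e-9 x 0.1495) = 3.39e-5 M.
pH = -log(3.39e-5) = 4.47.

4.47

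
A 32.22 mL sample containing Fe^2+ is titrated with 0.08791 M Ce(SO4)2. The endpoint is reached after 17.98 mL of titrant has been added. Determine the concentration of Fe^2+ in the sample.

0.0491 M

n(Ce(SO4)2) = 0.08791 x 0.01798 = 0.001581 mol.
From the balanced equation, 1 mol Ce(SO4)2 reacts with 1 mol Fe^2+, so n(Fe^2+) = 0.001581 x 1/1 = 0.001581 mol.
[Fe^2+] = 0.001581 / 0.03222 L = 0.0491 M.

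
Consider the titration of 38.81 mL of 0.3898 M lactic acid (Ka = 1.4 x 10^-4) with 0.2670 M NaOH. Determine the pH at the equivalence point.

8.53

n(HC3H5O3) = 0.3898 x 0.03881 = 0.01513 mol; V(NaOH) at equivalence = 0.01513/0.2670 = 0.05666 L.
At equivalence all the acid is converted to C3H5O3-; total volume = 0.03881 + 0.05666 = 0.09547 L, so [C3H5O3-] = 0.01513/0.09547 = 0.1585 M.
Kb = Kw/Ka = 1.0e-14 / 1.4 x 10^-4 = 7.14e-11.
[OH^-] = sqrt(Kb x [C3H5O3-]) = sqrt(7.14e-11 x 0.1585) = 3.36e-6 M.
pOH = 5.47, so pH = 14.00 - 5.47 = 8.53.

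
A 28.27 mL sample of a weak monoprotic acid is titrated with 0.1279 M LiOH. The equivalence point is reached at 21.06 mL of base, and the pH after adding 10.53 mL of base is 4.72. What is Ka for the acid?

1.9 x 10^-5

10.53 mL is half of the equivalence volume, so this is the half-equivalence point where [HA] = [A^-].
At half-equivalence pH = pKa, so pKa = 4.72.
Ka = 10^(-4.72) = 1.9 x 10^-5.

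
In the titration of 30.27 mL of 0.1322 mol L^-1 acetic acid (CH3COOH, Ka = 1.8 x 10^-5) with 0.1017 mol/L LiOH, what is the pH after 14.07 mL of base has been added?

Initial n(CH3COOH) = 0.1322 x 0.03027 = 0.004002 mol.
n(LiOH) added = 0.1017 x 0.01407 = 0.001431 mol, converting that many moles of CH3COOH to CH3COO-.
Remaining n(CH3COOH) = 0.002571 mol; n(CH3COO-) = 0.001431 mol.
By Henderson-Hasselbalch, pH = pKa + log([A^-]/[HA]) = 4.74 + log(0.001431/0.002571) = 4.74 + (-0.25) = 4.49.

4.49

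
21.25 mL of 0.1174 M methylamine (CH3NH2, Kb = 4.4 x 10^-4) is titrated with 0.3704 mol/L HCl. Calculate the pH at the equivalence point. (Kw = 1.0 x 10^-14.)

5.85

n(CH3NH2) = 0.1174 x 0.02125 = 0.002495 mol; V(HCl) at equivalence = 0.002495/0.3704 = 0.006735 L.
At equivalence the base is fully converted to CH3NH3+; total volume = 0.02799 L, so [CH3NH3+] = 0.002495/0.02799 = 0.08915 M.
Ka(CH3NH3+) = Kw/Kb = 1.0e-14 / 4.4 x 10^-4 = 2.27e-11.
[H^+] = sqrt(Ka x [CH3NH3+]) = sqrt(2.27e-11 x 0.08915) = 1.42e-6 M.
pH = -log(1.42e-6) = 5.85.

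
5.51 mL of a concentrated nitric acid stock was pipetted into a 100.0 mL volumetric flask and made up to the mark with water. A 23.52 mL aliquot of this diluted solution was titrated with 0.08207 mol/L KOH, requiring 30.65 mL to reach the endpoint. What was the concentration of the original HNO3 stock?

1.94 M

n(KOH) = 0.08207 x 0.03065 = 0.002515 mol.
n(HNO3) in the aliquot = 0.002515 mol.
[diluted HNO3] = 0.002515 / 0.02352 = 0.1069 M.
Dilution factor = 100.0/5.510 = 18.15, so [stock] = 0.1069 x 18.15 = 1.94 M.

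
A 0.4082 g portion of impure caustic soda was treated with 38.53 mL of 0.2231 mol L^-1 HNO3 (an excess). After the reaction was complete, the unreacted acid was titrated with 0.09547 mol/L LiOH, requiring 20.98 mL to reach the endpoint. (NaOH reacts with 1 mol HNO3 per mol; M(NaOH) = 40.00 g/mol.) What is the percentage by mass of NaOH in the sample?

Total n(HNO3) added = 0.2231 x 0.03853 = 0.008596 mol.
n(LiOH) used = 0.09547 x 0.02098 = 0.002003 mol, which equals the excess n(HNO3).
So n(HNO3) consumed by the sample = 0.008596 - 0.002003 = 0.006593 mol.
n(NaOH) = 0.006593 / 1 = 0.006593 mol.
mass NaOH = 0.006593 x 40.00 = 0.2637 g, so %NaOH = 0.2637/0.4082 x 100 = 64.6%.

64.6%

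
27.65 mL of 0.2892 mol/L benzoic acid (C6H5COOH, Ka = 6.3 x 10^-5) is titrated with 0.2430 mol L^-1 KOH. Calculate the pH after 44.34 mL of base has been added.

n(acid) = 0.2892 x 0.02765 = 0.007996 mol; n(KOH) added = 0.2430 x 0.04434 = 0.01077 mol.
Base is in excess by 0.01077 - 0.007996 = 0.002778 mol in a total volume of 0.07199 L.
[OH^-] = 0.002778/0.07199 = 0.03859 M, so pOH = 1.41 and pH = 14.00 - 1.41 = 12.59.

12.59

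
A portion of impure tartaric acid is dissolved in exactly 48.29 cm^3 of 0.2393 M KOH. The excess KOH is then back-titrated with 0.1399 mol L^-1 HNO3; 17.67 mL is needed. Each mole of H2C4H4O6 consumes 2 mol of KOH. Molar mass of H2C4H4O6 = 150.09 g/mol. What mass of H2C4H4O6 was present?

Total n(KOH) added = 0.2393 x 0.04829 = 0.01156 mol.
n(HNO3) used = 0.1399 x 0.01767 = 0.002472 mol, which equals the excess n(KOH).
So n(KOH) consumed by the sample = 0.01156 - 0.002472 = 0.009084 mol.
n(H2C4H4O6) = 0.009084 / 2 = 0.004542 mol.
mass = 0.004542 mol x 150.09 g/mol = 0.682 g.

0.682 g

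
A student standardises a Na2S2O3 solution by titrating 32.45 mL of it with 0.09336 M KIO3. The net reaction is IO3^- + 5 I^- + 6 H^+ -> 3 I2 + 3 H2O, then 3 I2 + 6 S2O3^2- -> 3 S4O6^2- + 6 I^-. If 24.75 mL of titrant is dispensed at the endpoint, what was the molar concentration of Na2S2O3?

n(KIO3) = 0.09336 x 0.02475 = 0.002311 mol.
From the balanced equation, 1 mol KIO3 reacts with 6 mol Na2S2O3, so n(Na2S2O3) = 0.002311 x 6/1 = 0.01386 mol.
[Na2S2O3] = 0.01386 / 0.03245 L = 0.427 M.

0.427 M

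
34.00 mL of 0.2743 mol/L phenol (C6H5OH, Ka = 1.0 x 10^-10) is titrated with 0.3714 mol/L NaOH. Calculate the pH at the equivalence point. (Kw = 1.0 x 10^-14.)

n(C6H5OH) = 0.2743 x 0.03400 = 0.009326 mol; V(NaOH) at equivalence = 0.009326/0.3714 = 0.02511 L.
At equivalence all the acid is converted to C6H5O-; total volume = 0.03400 + 0.02511 = 0.05911 L, so [C6H5O-] = 0.009326/0.05911 = 0.1578 M.
Kb = Kw/Ka = 1.0e-14 / 1.0 x 10^-10 = 0.000100.
[OH^-] = sqrt(Kb x [C6H5O-]) = sqrt(0.000100 x 0.1578) = 0.00397 M.
pOH = 2.40, so pH = 14.00 - 2.40 = 11.60.

11.60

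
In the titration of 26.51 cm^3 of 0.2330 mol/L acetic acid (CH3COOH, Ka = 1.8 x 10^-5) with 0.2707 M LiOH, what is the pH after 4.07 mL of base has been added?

Initial n(CH3COOH) = 0.2330 x 0.02651 = 0.006177 mol.
n(LiOH) added = 0.2707 x 0.004070 = 0.001102 mol, converting that many moles of CH3COOH to CH3COO-.
Remaining n(CH3COOH) = 0.005075 mol; n(CH3COO-) = 0.001102 mol.
By Henderson-Hasselbalch, pH = pKa + log([A^-]/[HA]) = 4.74 + log(0.001102/0.005075) = 4.74 + (-0.66) = 4.08.

4.08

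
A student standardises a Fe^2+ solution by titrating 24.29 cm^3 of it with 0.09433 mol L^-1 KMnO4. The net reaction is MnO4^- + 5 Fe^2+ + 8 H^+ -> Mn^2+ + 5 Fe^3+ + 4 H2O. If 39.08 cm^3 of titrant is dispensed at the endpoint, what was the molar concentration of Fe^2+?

n(KMnO4) = 0.09433 x 0.03908 = 0.003686 mol.
From the balanced equation, 1 mol KMnO4 reacts with 5 mol Fe^2+, so n(Fe^2+) = 0.003686 x 5/1 = 0.01843 mol.
[Fe^2+] = 0.01843 / 0.02429 L = 0.759 M.

0.759 M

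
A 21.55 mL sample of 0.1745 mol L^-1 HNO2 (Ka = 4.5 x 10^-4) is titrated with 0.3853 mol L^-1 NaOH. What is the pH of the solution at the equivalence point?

n(HNO2) = 0.1745 x 0.02155 = 0.003760 mol; V(NaOH) at equivalence = 0.003760/0.3853 = 0.009760 L.
At equivalence all the acid is converted to NO2-; total volume = 0.02155 + 0.009760 = 0.03131 L, so [NO2-] = 0.003760/0.03131 = 0.1201 M.
Kb = Kw/Ka = 1.0e-14 / 4.5 x 10^-4 = 2.22e-11.
[OH^-] = sqrt(Kb x [NO2-]) = sqrt(2.22e-11 x 0.1201) = 1.63e-6 M.
pOH = 5.79, so pH = 14.00 - 5.79 = 8.21.

8.21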